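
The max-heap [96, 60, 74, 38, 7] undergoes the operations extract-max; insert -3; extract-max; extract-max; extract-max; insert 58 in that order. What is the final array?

[58, -3, 7]

extract-max → returns 96:
  remove root 96; move last element 7 to root → [7, 60, 74, 38]
  7 vs larger child 74 at index 2, swap → [74, 60, 7, 38]
insert -3:
  append -3 at index 4 → [74, 60, 7, 38, -3] (no swap needed)
extract-max → returns 74:
  remove root 74; move last element -3 to root → [-3, 60, 7, 38]
  -3 vs larger child 60 at index 1, swap → [60, -3, 7, 38]
  -3 vs only child 38 at index 3, swap → [60, 38, 7, -3]
extract-max → returns 60:
  remove root 60; move last element -3 to root → [-3, 38, 7]
  -3 vs larger child 38 at index 1, swap → [38, -3, 7]
extract-max → returns 38:
  remove root 38; move last element 7 to root → [7, -3] (no swap needed)
insert 58:
  append 58 at index 2 → [7, -3, 58]
  58 > parent 7 at index 0, swap → [58, -3, 7]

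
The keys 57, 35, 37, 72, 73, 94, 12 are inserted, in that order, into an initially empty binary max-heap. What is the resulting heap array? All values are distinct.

Insert 57:
  append 57 at index 0 → [57] (no swap needed)
Insert 35:
  append 35 at index 1 → [57, 35] (no swap needed)
Insert 37:
  append 37 at index 2 → [57, 35, 37] (no swap needed)
Insert 72:
  append 72 at index 3 → [57, 35, 37, 72]
  72 > parent 35 at index 1, swap → [57, 72, 37, 35]
  72 > parent 57 at index 0, swap → [72, 57, 37, 35]
Insert 73:
  append 73 at index 4 → [72, 57, 37, 35, 73]
  73 > parent 57 at index 1, swap → [72, 73, 37, 35, 57]
  73 > parent 72 at index 0, swap → [73, 72, 37, 35, 57]
Insert 94:
  append 94 at index 5 → [73, 72, 37, 35, 57, 94]
  94 > parent 37 at index 2, swap → [73, 72, 94, 35, 57, 37]
  94 > parent 73 at index 0, swap → [94, 72, 73, 35, 57, 37]
Insert 12:
  append 12 at index 6 → [94, 72, 73, 35, 57, 37, 12] (no swap needed)

[94, 72, 73, 35, 57, 37, 12]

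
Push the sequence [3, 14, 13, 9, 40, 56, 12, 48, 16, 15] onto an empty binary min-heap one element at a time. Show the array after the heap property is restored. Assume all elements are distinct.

[3, 9, 12, 14, 15, 56, 13, 48, 16, 40]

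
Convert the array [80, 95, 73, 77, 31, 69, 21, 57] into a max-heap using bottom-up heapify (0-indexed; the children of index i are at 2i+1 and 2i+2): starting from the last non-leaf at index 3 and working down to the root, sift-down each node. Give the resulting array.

[95, 80, 73, 77, 31, 69, 21, 57]

sift down from index 3: already satisfies heap property
sift down from index 2: already satisfies heap property
sift down from index 1: already satisfies heap property
sift down from index 0:
  80 vs larger child 95 at index 1, swap → [95, 80, 73, 77, 31, 69, 21, 57]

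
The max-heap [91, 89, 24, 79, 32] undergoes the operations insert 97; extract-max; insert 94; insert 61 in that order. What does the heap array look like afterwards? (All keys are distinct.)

[94, 89, 91, 79, 32, 24, 61]

insert 97:
  append 97 at index 5 → [91, 89, 24, 79, 32, 97]
  97 > parent 24 at index 2, swap → [91, 89, 97, 79, 32, 24]
  97 > parent 91 at index 0, swap → [97, 89, 91, 79, 32, 24]
extract-max → returns 97:
  remove root 97; move last element 24 to root → [24, 89, 91, 79, 32]
  24 vs larger child 91 at index 2, swap → [91, 89, 24, 79, 32]
insert 94:
  append 94 at index 5 → [91, 89, 24, 79, 32, 94]
  94 > parent 24 at index 2, swap → [91, 89, 94, 79, 32, 24]
  94 > parent 91 at index 0, swap → [94, 89, 91, 79, 32, 24]
insert 61:
  append 61 at index 6 → [94, 89, 91, 79, 32, 24, 61] (no swap needed)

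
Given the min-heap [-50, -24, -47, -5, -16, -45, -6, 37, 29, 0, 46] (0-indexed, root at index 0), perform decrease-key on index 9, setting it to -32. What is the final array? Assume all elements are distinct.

[-50, -32, -47, -5, -24, -45, -6, 37, 29, -16, 46]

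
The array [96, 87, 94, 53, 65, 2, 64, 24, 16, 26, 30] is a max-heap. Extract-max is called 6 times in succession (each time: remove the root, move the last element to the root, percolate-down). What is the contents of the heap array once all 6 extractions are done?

extract-max #1 returns 96:
  remove root 96; move last element 30 to root → [30, 87, 94, 53, 65, 2, 64, 24, 16, 26]
  30 vs larger child 94 at index 2, swap → [94, 87, 30, 53, 65, 2, 64, 24, 16, 26]
  30 vs larger child 64 at index 6, swap → [94, 87, 64, 53, 65, 2, 30, 24, 16, 26]
extract-max #2 returns 94:
  remove root 94; move last element 26 to root → [26, 87, 64, 53, 65, 2, 30, 24, 16]
  26 vs larger child 87 at index 1, swap → [87, 26, 64, 53, 65, 2, 30, 24, 16]
  26 vs larger child 65 at index 4, swap → [87, 65, 64, 53, 26, 2, 30, 24, 16]
extract-max #3 returns 87:
  remove root 87; move last element 16 to root → [16, 65, 64, 53, 26, 2, 30, 24]
  16 vs larger child 65 at index 1, swap → [65, 16, 64, 53, 26, 2, 30, 24]
  16 vs larger child 53 at index 3, swap → [65, 53, 64, 16, 26, 2, 30, 24]
  16 vs only child 24 at index 7, swap → [65, 53, 64, 24, 26, 2, 30, 16]
extract-max #4 returns 65:
  remove root 65; move last element 16 to root → [16, 53, 64, 24, 26, 2, 30]
  16 vs larger child 64 at index 2, swap → [64, 53, 16, 24, 26, 2, 30]
  16 vs larger child 30 at index 6, swap → [64, 53, 30, 24, 26, 2, 16]
extract-max #5 returns 64:
  remove root 64; move last element 16 to root → [16, 53, 30, 24, 26, 2]
  16 vs larger child 53 at index 1, swap → [53, 16, 30, 24, 26, 2]
  16 vs larger child 26 at index 4, swap → [53, 26, 30, 24, 16, 2]
extract-max #6 returns 53:
  remove root 53; move last element 2 to root → [2, 26, 30, 24, 16]
  2 vs larger child 30 at index 2, swap → [30, 26, 2, 24, 16]

[30, 26, 2, 24, 16]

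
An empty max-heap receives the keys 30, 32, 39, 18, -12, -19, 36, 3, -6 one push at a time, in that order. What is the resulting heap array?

Insert 30:
  append 30 at index 0 → [30] (no swap needed)
Insert 32:
  append 32 at index 1 → [30, 32]
  32 > parent 30 at index 0, swap → [32, 30]
Insert 39:
  append 39 at index 2 → [32, 30, 39]
  39 > parent 32 at index 0, swap → [39, 30, 32]
Insert 18:
  append 18 at index 3 → [39, 30, 32, 18] (no swap needed)
Insert -12:
  append -12 at index 4 → [39, 30, 32, 18, -12] (no swap needed)
Insert -19:
  append -19 at index 5 → [39, 30, 32, 18, -12, -19] (no swap needed)
Insert 36:
  append 36 at index 6 → [39, 30, 32, 18, -12, -19, 36]
  36 > parent 32 at index 2, swap → [39, 30, 36, 18, -12, -19, 32]
Insert 3:
  append 3 at index 7 → [39, 30, 36, 18, -12, -19, 32, 3] (no swap needed)
Insert -6:
  append -6 at index 8 → [39, 30, 36, 18, -12, -19, 32, 3, -6] (no swap needed)

[39, 30, 36, 18, -12, -19, 32, 3, -6]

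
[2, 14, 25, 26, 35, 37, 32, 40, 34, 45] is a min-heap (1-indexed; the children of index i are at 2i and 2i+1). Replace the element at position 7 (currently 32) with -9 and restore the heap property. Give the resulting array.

set index 7 from 32 to -9 → [2, 14, 25, 26, 35, 37, -9, 40, 34, 45]
-9 < parent 25 at index 3, swap → [2, 14, -9, 26, 35, 37, 25, 40, 34, 45]
-9 < parent 2 at index 1, swap → [-9, 14, 2, 26, 35, 37, 25, 40, 34, 45]

[-9, 14, 2, 26, 35, 37, 25, 40, 34, 45]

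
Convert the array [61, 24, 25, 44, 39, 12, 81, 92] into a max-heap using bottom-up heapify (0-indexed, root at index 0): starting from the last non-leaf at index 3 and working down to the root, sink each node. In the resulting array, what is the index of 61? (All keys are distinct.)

1

sift down from index 3:
  44 vs only child 92 at index 7, swap → [61, 24, 25, 92, 39, 12, 81, 44]
sift down from index 2:
  25 vs larger child 81 at index 6, swap → [61, 24, 81, 92, 39, 12, 25, 44]
sift down from index 1:
  24 vs larger child 92 at index 3, swap → [61, 92, 81, 24, 39, 12, 25, 44]
  24 vs only child 44 at index 7, swap → [61, 92, 81, 44, 39, 12, 25, 24]
sift down from index 0:
  61 vs larger child 92 at index 1, swap → [92, 61, 81, 44, 39, 12, 25, 24]
resulting array: [92, 61, 81, 44, 39, 12, 25, 24]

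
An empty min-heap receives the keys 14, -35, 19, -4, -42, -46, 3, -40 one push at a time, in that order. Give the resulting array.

Insert 14:
  append 14 at index 0 → [14] (no swap needed)
Insert -35:
  append -35 at index 1 → [14, -35]
  -35 < parent 14 at index 0, swap → [-35, 14]
Insert 19:
  append 19 at index 2 → [-35, 14, 19] (no swap needed)
Insert -4:
  append -4 at index 3 → [-35, 14, 19, -4]
  -4 < parent 14 at index 1, swap → [-35, -4, 19, 14]
Insert -42:
  append -42 at index 4 → [-35, -4, 19, 14, -42]
  -42 < parent -4 at index 1, swap → [-35, -42, 19, 14, -4]
  -42 < parent -35 at index 0, swap → [-42, -35, 19, 14, -4]
Insert -46:
  append -46 at index 5 → [-42, -35, 19, 14, -4, -46]
  -46 < parent 19 at index 2, swap → [-42, -35, -46, 14, -4, 19]
  -46 < parent -42 at index 0, swap → [-46, -35, -42, 14, -4, 19]
Insert 3:
  append 3 at index 6 → [-46, -35, -42, 14, -4, 19, 3] (no swap needed)
Insert -40:
  append -40 at index 7 → [-46, -35, -42, 14, -4, 19, 3, -40]
  -40 < parent 14 at index 3, swap → [-46, -35, -42, -40, -4, 19, 3, 14]
  -40 < parent -35 at index 1, swap → [-46, -40, -42, -35, -4, 19, 3, 14]

[-46, -40, -42, -35, -4, 19, 3, 14]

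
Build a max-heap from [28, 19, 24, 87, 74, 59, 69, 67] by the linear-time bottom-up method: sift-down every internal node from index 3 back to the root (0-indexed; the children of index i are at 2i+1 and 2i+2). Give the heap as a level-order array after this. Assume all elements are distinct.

sift down from index 3: already satisfies heap property
sift down from index 2:
  24 vs larger child 69 at index 6, swap → [28, 19, 69, 87, 74, 59, 24, 67]
sift down from index 1:
  19 vs larger child 87 at index 3, swap → [28, 87, 69, 19, 74, 59, 24, 67]
  19 vs only child 67 at index 7, swap → [28, 87, 69, 67, 74, 59, 24, 19]
sift down from index 0:
  28 vs larger child 87 at index 1, swap → [87, 28, 69, 67, 74, 59, 24, 19]
  28 vs larger child 74 at index 4, swap → [87, 74, 69, 67, 28, 59, 24, 19]

[87, 74, 69, 67, 28, 59, 24, 19]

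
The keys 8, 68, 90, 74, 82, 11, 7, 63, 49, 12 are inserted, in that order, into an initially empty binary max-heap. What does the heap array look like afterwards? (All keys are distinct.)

[90, 82, 68, 63, 74, 11, 7, 8, 49, 12]

Insert 8:
  append 8 at index 0 → [8] (no swap needed)
Insert 68:
  append 68 at index 1 → [8, 68]
  68 > parent 8 at index 0, swap → [68, 8]
Insert 90:
  append 90 at index 2 → [68, 8, 90]
  90 > parent 68 at index 0, swap → [90, 8, 68]
Insert 74:
  append 74 at index 3 → [90, 8, 68, 74]
  74 > parent 8 at index 1, swap → [90, 74, 68, 8]
Insert 82:
  append 82 at index 4 → [90, 74, 68, 8, 82]
  82 > parent 74 at index 1, swap → [90, 82, 68, 8, 74]
Insert 11:
  append 11 at index 5 → [90, 82, 68, 8, 74, 11] (no swap needed)
Insert 7:
  append 7 at index 6 → [90, 82, 68, 8, 74, 11, 7] (no swap needed)
Insert 63:
  append 63 at index 7 → [90, 82, 68, 8, 74, 11, 7, 63]
  63 > parent 8 at index 3, swap → [90, 82, 68, 63, 74, 11, 7, 8]
Insert 49:
  append 49 at index 8 → [90, 82, 68, 63, 74, 11, 7, 8, 49] (no swap needed)
Insert 12:
  append 12 at index 9 → [90, 82, 68, 63, 74, 11, 7, 8, 49, 12] (no swap needed)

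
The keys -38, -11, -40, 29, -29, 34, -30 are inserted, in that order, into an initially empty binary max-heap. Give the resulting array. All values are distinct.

[34, -11, 29, -38, -29, -40, -30]

Insert -38:
  append -38 at index 0 → [-38] (no swap needed)
Insert -11:
  append -11 at index 1 → [-38, -11]
  -11 > parent -38 at index 0, swap → [-11, -38]
Insert -40:
  append -40 at index 2 → [-11, -38, -40] (no swap needed)
Insert 29:
  append 29 at index 3 → [-11, -38, -40, 29]
  29 > parent -38 at index 1, swap → [-11, 29, -40, -38]
  29 > parent -11 at index 0, swap → [29, -11, -40, -38]
Insert -29:
  append -29 at index 4 → [29, -11, -40, -38, -29] (no swap needed)
Insert 34:
  append 34 at index 5 → [29, -11, -40, -38, -29, 34]
  34 > parent -40 at index 2, swap → [29, -11, 34, -38, -29, -40]
  34 > parent 29 at index 0, swap → [34, -11, 29, -38, -29, -40]
Insert -30:
  append -30 at index 6 → [34, -11, 29, -38, -29, -40, -30] (no swap needed)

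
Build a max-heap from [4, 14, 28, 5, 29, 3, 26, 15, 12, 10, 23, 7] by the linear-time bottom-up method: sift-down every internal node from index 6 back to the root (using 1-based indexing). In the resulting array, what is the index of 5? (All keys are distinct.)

8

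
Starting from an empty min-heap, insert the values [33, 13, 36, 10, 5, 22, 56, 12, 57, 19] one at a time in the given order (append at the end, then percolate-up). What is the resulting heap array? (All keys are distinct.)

[5, 10, 22, 12, 13, 36, 56, 33, 57, 19]

Insert 33:
  append 33 at index 0 → [33] (no swap needed)
Insert 13:
  append 13 at index 1 → [33, 13]
  13 < parent 33 at index 0, swap → [13, 33]
Insert 36:
  append 36 at index 2 → [13, 33, 36] (no swap needed)
Insert 10:
  append 10 at index 3 → [13, 33, 36, 10]
  10 < parent 33 at index 1, swap → [13, 10, 36, 33]
  10 < parent 13 at index 0, swap → [10, 13, 36, 33]
Insert 5:
  append 5 at index 4 → [10, 13, 36, 33, 5]
  5 < parent 13 at index 1, swap → [10, 5, 36, 33, 13]
  5 < parent 10 at index 0, swap → [5, 10, 36, 33, 13]
Insert 22:
  append 22 at index 5 → [5, 10, 36, 33, 13, 22]
  22 < parent 36 at index 2, swap → [5, 10, 22, 33, 13, 36]
Insert 56:
  append 56 at index 6 → [5, 10, 22, 33, 13, 36, 56] (no swap needed)
Insert 12:
  append 12 at index 7 → [5, 10, 22, 33, 13, 36, 56, 12]
  12 < parent 33 at index 3, swap → [5, 10, 22, 12, 13, 36, 56, 33]
Insert 57:
  append 57 at index 8 → [5, 10, 22, 12, 13, 36, 56, 33, 57] (no swap needed)
Insert 19:
  append 19 at index 9 → [5, 10, 22, 12, 13, 36, 56, 33, 57, 19] (no swap needed)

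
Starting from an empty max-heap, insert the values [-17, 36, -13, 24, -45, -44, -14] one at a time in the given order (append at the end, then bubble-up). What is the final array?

[36, 24, -13, -17, -45, -44, -14]

Insert -17:
  append -17 at index 0 → [-17] (no swap needed)
Insert 36:
  append 36 at index 1 → [-17, 36]
  36 > parent -17 at index 0, swap → [36, -17]
Insert -13:
  append -13 at index 2 → [36, -17, -13] (no swap needed)
Insert 24:
  append 24 at index 3 → [36, -17, -13, 24]
  24 > parent -17 at index 1, swap → [36, 24, -13, -17]
Insert -45:
  append -45 at index 4 → [36, 24, -13, -17, -45] (no swap needed)
Insert -44:
  append -44 at index 5 → [36, 24, -13, -17, -45, -44] (no swap needed)
Insert -14:
  append -14 at index 6 → [36, 24, -13, -17, -45, -44, -14] (no swap needed)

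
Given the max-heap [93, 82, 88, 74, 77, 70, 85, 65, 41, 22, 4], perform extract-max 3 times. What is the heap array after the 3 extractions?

[82, 77, 70, 74, 41, 22, 4, 65]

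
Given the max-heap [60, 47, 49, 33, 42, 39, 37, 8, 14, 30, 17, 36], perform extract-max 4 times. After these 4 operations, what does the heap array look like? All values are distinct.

extract-max #1 returns 60:
  remove root 60; move last element 36 to root → [36, 47, 49, 33, 42, 39, 37, 8, 14, 30, 17]
  36 vs larger child 49 at index 2, swap → [49, 47, 36, 33, 42, 39, 37, 8, 14, 30, 17]
  36 vs larger child 39 at index 5, swap → [49, 47, 39, 33, 42, 36, 37, 8, 14, 30, 17]
extract-max #2 returns 49:
  remove root 49; move last element 17 to root → [17, 47, 39, 33, 42, 36, 37, 8, 14, 30]
  17 vs larger child 47 at index 1, swap → [47, 17, 39, 33, 42, 36, 37, 8, 14, 30]
  17 vs larger child 42 at index 4, swap → [47, 42, 39, 33, 17, 36, 37, 8, 14, 30]
  17 vs only child 30 at index 9, swap → [47, 42, 39, 33, 30, 36, 37, 8, 14, 17]
extract-max #3 returns 47:
  remove root 47; move last element 17 to root → [17, 42, 39, 33, 30, 36, 37, 8, 14]
  17 vs larger child 42 at index 1, swap → [42, 17, 39, 33, 30, 36, 37, 8, 14]
  17 vs larger child 33 at index 3, swap → [42, 33, 39, 17, 30, 36, 37, 8, 14]
extract-max #4 returns 42:
  remove root 42; move last element 14 to root → [14, 33, 39, 17, 30, 36, 37, 8]
  14 vs larger child 39 at index 2, swap → [39, 33, 14, 17, 30, 36, 37, 8]
  14 vs larger child 37 at index 6, swap → [39, 33, 37, 17, 30, 36, 14, 8]

[39, 33, 37, 17, 30, 36, 14, 8]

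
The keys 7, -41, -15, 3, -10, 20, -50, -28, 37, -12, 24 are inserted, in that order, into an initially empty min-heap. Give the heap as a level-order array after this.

Insert 7:
  append 7 at index 0 → [7] (no swap needed)
Insert -41:
  append -41 at index 1 → [7, -41]
  -41 < parent 7 at index 0, swap → [-41, 7]
Insert -15:
  append -15 at index 2 → [-41, 7, -15] (no swap needed)
Insert 3:
  append 3 at index 3 → [-41, 7, -15, 3]
  3 < parent 7 at index 1, swap → [-41, 3, -15, 7]
Insert -10:
  append -10 at index 4 → [-41, 3, -15, 7, -10]
  -10 < parent 3 at index 1, swap → [-41, -10, -15, 7, 3]
Insert 20:
  append 20 at index 5 → [-41, -10, -15, 7, 3, 20] (no swap needed)
Insert -50:
  append -50 at index 6 → [-41, -10, -15, 7, 3, 20, -50]
  -50 < parent -15 at index 2, swap → [-41, -10, -50, 7, 3, 20, -15]
  -50 < parent -41 at index 0, swap → [-50, -10, -41, 7, 3, 20, -15]
Insert -28:
  append -28 at index 7 → [-50, -10, -41, 7, 3, 20, -15, -28]
  -28 < parent 7 at index 3, swap → [-50, -10, -41, -28, 3, 20, -15, 7]
  -28 < parent -10 at index 1, swap → [-50, -28, -41, -10, 3, 20, -15, 7]
Insert 37:
  append 37 at index 8 → [-50, -28, -41, -10, 3, 20, -15, 7, 37] (no swap needed)
Insert -12:
  append -12 at index 9 → [-50, -28, -41, -10, 3, 20, -15, 7, 37, -12]
  -12 < parent 3 at index 4, swap → [-50, -28, -41, -10, -12, 20, -15, 7, 37, 3]
Insert 24:
  append 24 at index 10 → [-50, -28, -41, -10, -12, 20, -15, 7, 37, 3, 24] (no swap needed)

[-50, -28, -41, -10, -12, 20, -15, 7, 37, 3, 24]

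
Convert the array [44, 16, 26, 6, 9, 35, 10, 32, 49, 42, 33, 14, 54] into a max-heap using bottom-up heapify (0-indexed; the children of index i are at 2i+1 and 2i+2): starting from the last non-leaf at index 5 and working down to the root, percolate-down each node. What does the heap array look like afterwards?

sift down from index 5:
  35 vs larger child 54 at index 12, swap → [44, 16, 26, 6, 9, 54, 10, 32, 49, 42, 33, 14, 35]
sift down from index 4:
  9 vs larger child 42 at index 9, swap → [44, 16, 26, 6, 42, 54, 10, 32, 49, 9, 33, 14, 35]
sift down from index 3:
  6 vs larger child 49 at index 8, swap → [44, 16, 26, 49, 42, 54, 10, 32, 6, 9, 33, 14, 35]
sift down from index 2:
  26 vs larger child 54 at index 5, swap → [44, 16, 54, 49, 42, 26, 10, 32, 6, 9, 33, 14, 35]
  26 vs larger child 35 at index 12, swap → [44, 16, 54, 49, 42, 35, 10, 32, 6, 9, 33, 14, 26]
sift down from index 1:
  16 vs larger child 49 at index 3, swap → [44, 49, 54, 16, 42, 35, 10, 32, 6, 9, 33, 14, 26]
  16 vs larger child 32 at index 7, swap → [44, 49, 54, 32, 42, 35, 10, 16, 6, 9, 33, 14, 26]
sift down from index 0:
  44 vs larger child 54 at index 2, swap → [54, 49, 44, 32, 42, 35, 10, 16, 6, 9, 33, 14, 26]

[54, 49, 44, 32, 42, 35, 10, 16, 6, 9, 33, 14, 26]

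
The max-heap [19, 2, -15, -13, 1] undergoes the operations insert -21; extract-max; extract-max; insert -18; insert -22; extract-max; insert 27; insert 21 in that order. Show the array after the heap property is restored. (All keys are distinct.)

[27, -18, 21, -21, -22, -15, -13]

insert -21:
  append -21 at index 5 → [19, 2, -15, -13, 1, -21] (no swap needed)
extract-max → returns 19:
  remove root 19; move last element -21 to root → [-21, 2, -15, -13, 1]
  -21 vs larger child 2 at index 1, swap → [2, -21, -15, -13, 1]
  -21 vs larger child 1 at index 4, swap → [2, 1, -15, -13, -21]
extract-max → returns 2:
  remove root 2; move last element -21 to root → [-21, 1, -15, -13]
  -21 vs larger child 1 at index 1, swap → [1, -21, -15, -13]
  -21 vs only child -13 at index 3, swap → [1, -13, -15, -21]
insert -18:
  append -18 at index 4 → [1, -13, -15, -21, -18] (no swap needed)
insert -22:
  append -22 at index 5 → [1, -13, -15, -21, -18, -22] (no swap needed)
extract-max → returns 1:
  remove root 1; move last element -22 to root → [-22, -13, -15, -21, -18]
  -22 vs larger child -13 at index 1, swap → [-13, -22, -15, -21, -18]
  -22 vs larger child -18 at index 4, swap → [-13, -18, -15, -21, -22]
insert 27:
  append 27 at index 5 → [-13, -18, -15, -21, -22, 27]
  27 > parent -15 at index 2, swap → [-13, -18, 27, -21, -22, -15]
  27 > parent -13 at index 0, swap → [27, -18, -13, -21, -22, -15]
insert 21:
  append 21 at index 6 → [27, -18, -13, -21, -22, -15, 21]
  21 > parent -13 at index 2, swap → [27, -18, 21, -21, -22, -15, -13]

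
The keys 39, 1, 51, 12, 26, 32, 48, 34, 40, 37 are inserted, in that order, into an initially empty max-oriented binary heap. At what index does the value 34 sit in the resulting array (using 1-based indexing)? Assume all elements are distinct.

4

Insert 39:
  append 39 at index 1 → [39] (no swap needed)
Insert 1:
  append 1 at index 2 → [39, 1] (no swap needed)
Insert 51:
  append 51 at index 3 → [39, 1, 51]
  51 > parent 39 at index 1, swap → [51, 1, 39]
Insert 12:
  append 12 at index 4 → [51, 1, 39, 12]
  12 > parent 1 at index 2, swap → [51, 12, 39, 1]
Insert 26:
  append 26 at index 5 → [51, 12, 39, 1, 26]
  26 > parent 12 at index 2, swap → [51, 26, 39, 1, 12]
Insert 32:
  append 32 at index 6 → [51, 26, 39, 1, 12, 32] (no swap needed)
Insert 48:
  append 48 at index 7 → [51, 26, 39, 1, 12, 32, 48]
  48 > parent 39 at index 3, swap → [51, 26, 48, 1, 12, 32, 39]
Insert 34:
  append 34 at index 8 → [51, 26, 48, 1, 12, 32, 39, 34]
  34 > parent 1 at index 4, swap → [51, 26, 48, 34, 12, 32, 39, 1]
  34 > parent 26 at index 2, swap → [51, 34, 48, 26, 12, 32, 39, 1]
Insert 40:
  append 40 at index 9 → [51, 34, 48, 26, 12, 32, 39, 1, 40]
  40 > parent 26 at index 4, swap → [51, 34, 48, 40, 12, 32, 39, 1, 26]
  40 > parent 34 at index 2, swap → [51, 40, 48, 34, 12, 32, 39, 1, 26]
Insert 37:
  append 37 at index 10 → [51, 40, 48, 34, 12, 32, 39, 1, 26, 37]
  37 > parent 12 at index 5, swap → [51, 40, 48, 34, 37, 32, 39, 1, 26, 12]
resulting array: [51, 40, 48, 34, 37, 32, 39, 1, 26, 12]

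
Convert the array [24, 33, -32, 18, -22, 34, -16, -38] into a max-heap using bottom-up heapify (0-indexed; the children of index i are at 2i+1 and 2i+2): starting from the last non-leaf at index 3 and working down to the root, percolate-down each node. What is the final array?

[34, 33, 24, 18, -22, -32, -16, -38]

sift down from index 3: already satisfies heap property
sift down from index 2:
  -32 vs larger child 34 at index 5, swap → [24, 33, 34, 18, -22, -32, -16, -38]
sift down from index 1: already satisfies heap property
sift down from index 0:
  24 vs larger child 34 at index 2, swap → [34, 33, 24, 18, -22, -32, -16, -38]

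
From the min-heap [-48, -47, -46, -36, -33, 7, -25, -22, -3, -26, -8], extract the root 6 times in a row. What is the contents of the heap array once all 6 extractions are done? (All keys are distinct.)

[-25, -22, 7, -8, -3]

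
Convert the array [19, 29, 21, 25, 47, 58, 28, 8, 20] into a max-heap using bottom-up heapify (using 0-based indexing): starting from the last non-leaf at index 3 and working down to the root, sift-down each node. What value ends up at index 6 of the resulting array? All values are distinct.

19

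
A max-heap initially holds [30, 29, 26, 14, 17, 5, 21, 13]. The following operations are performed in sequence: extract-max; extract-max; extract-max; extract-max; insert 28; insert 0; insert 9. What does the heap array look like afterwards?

extract-max → returns 30:
  remove root 30; move last element 13 to root → [13, 29, 26, 14, 17, 5, 21]
  13 vs larger child 29 at index 1, swap → [29, 13, 26, 14, 17, 5, 21]
  13 vs larger child 17 at index 4, swap → [29, 17, 26, 14, 13, 5, 21]
extract-max → returns 29:
  remove root 29; move last element 21 to root → [21, 17, 26, 14, 13, 5]
  21 vs larger child 26 at index 2, swap → [26, 17, 21, 14, 13, 5]
extract-max → returns 26:
  remove root 26; move last element 5 to root → [5, 17, 21, 14, 13]
  5 vs larger child 21 at index 2, swap → [21, 17, 5, 14, 13]
extract-max → returns 21:
  remove root 21; move last element 13 to root → [13, 17, 5, 14]
  13 vs larger child 17 at index 1, swap → [17, 13, 5, 14]
  13 vs only child 14 at index 3, swap → [17, 14, 5, 13]
insert 28:
  append 28 at index 4 → [17, 14, 5, 13, 28]
  28 > parent 14 at index 1, swap → [17, 28, 5, 13, 14]
  28 > parent 17 at index 0, swap → [28, 17, 5, 13, 14]
insert 0:
  append 0 at index 5 → [28, 17, 5, 13, 14, 0] (no swap needed)
insert 9:
  append 9 at index 6 → [28, 17, 5, 13, 14, 0, 9]
  9 > parent 5 at index 2, swap → [28, 17, 9, 13, 14, 0, 5]

[28, 17, 9, 13, 14, 0, 5]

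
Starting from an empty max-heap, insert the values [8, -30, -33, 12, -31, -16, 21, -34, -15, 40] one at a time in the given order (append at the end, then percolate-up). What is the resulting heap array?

Insert 8:
  append 8 at index 0 → [8] (no swap needed)
Insert -30:
  append -30 at index 1 → [8, -30] (no swap needed)
Insert -33:
  append -33 at index 2 → [8, -30, -33] (no swap needed)
Insert 12:
  append 12 at index 3 → [8, -30, -33, 12]
  12 > parent -30 at index 1, swap → [8, 12, -33, -30]
  12 > parent 8 at index 0, swap → [12, 8, -33, -30]
Insert -31:
  append -31 at index 4 → [12, 8, -33, -30, -31] (no swap needed)
Insert -16:
  append -16 at index 5 → [12, 8, -33, -30, -31, -16]
  -16 > parent -33 at index 2, swap → [12, 8, -16, -30, -31, -33]
Insert 21:
  append 21 at index 6 → [12, 8, -16, -30, -31, -33, 21]
  21 > parent -16 at index 2, swap → [12, 8, 21, -30, -31, -33, -16]
  21 > parent 12 at index 0, swap → [21, 8, 12, -30, -31, -33, -16]
Insert -34:
  append -34 at index 7 → [21, 8, 12, -30, -31, -33, -16, -34] (no swap needed)
Insert -15:
  append -15 at index 8 → [21, 8, 12, -30, -31, -33, -16, -34, -15]
  -15 > parent -30 at index 3, swap → [21, 8, 12, -15, -31, -33, -16, -34, -30]
Insert 40:
  append 40 at index 9 → [21, 8, 12, -15, -31, -33, -16, -34, -30, 40]
  40 > parent -31 at index 4, swap → [21, 8, 12, -15, 40, -33, -16, -34, -30, -31]
  40 > parent 8 at index 1, swap → [21, 40, 12, -15, 8, -33, -16, -34, -30, -31]
  40 > parent 21 at index 0, swap → [40, 21, 12, -15, 8, -33, -16, -34, -30, -31]

[40, 21, 12, -15, 8, -33, -16, -34, -30, -31]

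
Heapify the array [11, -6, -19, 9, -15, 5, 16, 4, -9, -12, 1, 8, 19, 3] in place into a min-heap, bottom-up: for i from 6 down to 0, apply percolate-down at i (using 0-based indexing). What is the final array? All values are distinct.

sift down from index 6:
  16 vs only child 3 at index 13, swap → [11, -6, -19, 9, -15, 5, 3, 4, -9, -12, 1, 8, 19, 16]
sift down from index 5: already satisfies heap property
sift down from index 4: already satisfies heap property
sift down from index 3:
  9 vs smaller child -9 at index 8, swap → [11, -6, -19, -9, -15, 5, 3, 4, 9, -12, 1, 8, 19, 16]
sift down from index 2: already satisfies heap property
sift down from index 1:
  -6 vs smaller child -15 at index 4, swap → [11, -15, -19, -9, -6, 5, 3, 4, 9, -12, 1, 8, 19, 16]
  -6 vs smaller child -12 at index 9, swap → [11, -15, -19, -9, -12, 5, 3, 4, 9, -6, 1, 8, 19, 16]
sift down from index 0:
  11 vs smaller child -19 at index 2, swap → [-19, -15, 11, -9, -12, 5, 3, 4, 9, -6, 1, 8, 19, 16]
  11 vs smaller child 3 at index 6, swap → [-19, -15, 3, -9, -12, 5, 11, 4, 9, -6, 1, 8, 19, 16]

[-19, -15, 3, -9, -12, 5, 11, 4, 9, -6, 1, 8, 19, 16]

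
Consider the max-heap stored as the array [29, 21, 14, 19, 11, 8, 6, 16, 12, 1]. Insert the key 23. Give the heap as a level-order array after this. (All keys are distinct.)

append 23 at index 10 → [29, 21, 14, 19, 11, 8, 6, 16, 12, 1, 23]
23 > parent 11 at index 4, swap → [29, 21, 14, 19, 23, 8, 6, 16, 12, 1, 11]
23 > parent 21 at index 1, swap → [29, 23, 14, 19, 21, 8, 6, 16, 12, 1, 11]

[29, 23, 14, 19, 21, 8, 6, 16, 12, 1, 11]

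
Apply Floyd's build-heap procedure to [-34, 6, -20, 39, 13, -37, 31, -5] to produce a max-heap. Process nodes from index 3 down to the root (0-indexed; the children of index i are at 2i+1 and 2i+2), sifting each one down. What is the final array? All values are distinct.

[39, 13, 31, 6, -34, -37, -20, -5]

sift down from index 3: already satisfies heap property
sift down from index 2:
  -20 vs larger child 31 at index 6, swap → [-34, 6, 31, 39, 13, -37, -20, -5]
sift down from index 1:
  6 vs larger child 39 at index 3, swap → [-34, 39, 31, 6, 13, -37, -20, -5]
sift down from index 0:
  -34 vs larger child 39 at index 1, swap → [39, -34, 31, 6, 13, -37, -20, -5]
  -34 vs larger child 13 at index 4, swap → [39, 13, 31, 6, -34, -37, -20, -5]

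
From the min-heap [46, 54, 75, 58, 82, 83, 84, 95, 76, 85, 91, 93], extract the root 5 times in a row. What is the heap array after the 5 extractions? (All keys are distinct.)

[82, 91, 83, 95, 93, 85, 84]

extract-min #1 returns 46:
  remove root 46; move last element 93 to root → [93, 54, 75, 58, 82, 83, 84, 95, 76, 85, 91]
  93 vs smaller child 54 at index 1, swap → [54, 93, 75, 58, 82, 83, 84, 95, 76, 85, 91]
  93 vs smaller child 58 at index 3, swap → [54, 58, 75, 93, 82, 83, 84, 95, 76, 85, 91]
  93 vs smaller child 76 at index 8, swap → [54, 58, 75, 76, 82, 83, 84, 95, 93, 85, 91]
extract-min #2 returns 54:
  remove root 54; move last element 91 to root → [91, 58, 75, 76, 82, 83, 84, 95, 93, 85]
  91 vs smaller child 58 at index 1, swap → [58, 91, 75, 76, 82, 83, 84, 95, 93, 85]
  91 vs smaller child 76 at index 3, swap → [58, 76, 75, 91, 82, 83, 84, 95, 93, 85]
extract-min #3 returns 58:
  remove root 58; move last element 85 to root → [85, 76, 75, 91, 82, 83, 84, 95, 93]
  85 vs smaller child 75 at index 2, swap → [75, 76, 85, 91, 82, 83, 84, 95, 93]
  85 vs smaller child 83 at index 5, swap → [75, 76, 83, 91, 82, 85, 84, 95, 93]
extract-min #4 returns 75:
  remove root 75; move last element 93 to root → [93, 76, 83, 91, 82, 85, 84, 95]
  93 vs smaller child 76 at index 1, swap → [76, 93, 83, 91, 82, 85, 84, 95]
  93 vs smaller child 82 at index 4, swap → [76, 82, 83, 91, 93, 85, 84, 95]
extract-min #5 returns 76:
  remove root 76; move last element 95 to root → [95, 82, 83, 91, 93, 85, 84]
  95 vs smaller child 82 at index 1, swap → [82, 95, 83, 91, 93, 85, 84]
  95 vs smaller child 91 at index 3, swap → [82, 91, 83, 95, 93, 85, 84]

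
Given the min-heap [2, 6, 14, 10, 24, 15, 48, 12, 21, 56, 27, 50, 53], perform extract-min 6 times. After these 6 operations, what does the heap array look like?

[21, 24, 48, 27, 53, 56, 50]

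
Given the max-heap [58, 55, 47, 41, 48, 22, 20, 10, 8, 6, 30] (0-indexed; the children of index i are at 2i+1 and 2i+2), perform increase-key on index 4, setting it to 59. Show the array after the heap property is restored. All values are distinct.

[59, 58, 47, 41, 55, 22, 20, 10, 8, 6, 30]

set index 4 from 48 to 59 → [58, 55, 47, 41, 59, 22, 20, 10, 8, 6, 30]
59 > parent 55 at index 1, swap → [58, 59, 47, 41, 55, 22, 20, 10, 8, 6, 30]
59 > parent 58 at index 0, swap → [59, 58, 47, 41, 55, 22, 20, 10, 8, 6, 30]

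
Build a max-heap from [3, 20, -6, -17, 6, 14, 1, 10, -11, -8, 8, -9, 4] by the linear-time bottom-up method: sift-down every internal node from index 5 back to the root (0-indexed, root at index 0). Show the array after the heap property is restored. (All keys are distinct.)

sift down from index 5: already satisfies heap property
sift down from index 4:
  6 vs larger child 8 at index 10, swap → [3, 20, -6, -17, 8, 14, 1, 10, -11, -8, 6, -9, 4]
sift down from index 3:
  -17 vs larger child 10 at index 7, swap → [3, 20, -6, 10, 8, 14, 1, -17, -11, -8, 6, -9, 4]
sift down from index 2:
  -6 vs larger child 14 at index 5, swap → [3, 20, 14, 10, 8, -6, 1, -17, -11, -8, 6, -9, 4]
  -6 vs larger child 4 at index 12, swap → [3, 20, 14, 10, 8, 4, 1, -17, -11, -8, 6, -9, -6]
sift down from index 1: already satisfies heap property
sift down from index 0:
  3 vs larger child 20 at index 1, swap → [20, 3, 14, 10, 8, 4, 1, -17, -11, -8, 6, -9, -6]
  3 vs larger child 10 at index 3, swap → [20, 10, 14, 3, 8, 4, 1, -17, -11, -8, 6, -9, -6]

[20, 10, 14, 3, 8, 4, 1, -17, -11, -8, 6, -9, -6]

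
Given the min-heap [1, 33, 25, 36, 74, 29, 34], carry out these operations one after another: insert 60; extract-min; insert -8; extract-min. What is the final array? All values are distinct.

insert 60:
  append 60 at index 7 → [1, 33, 25, 36, 74, 29, 34, 60] (no swap needed)
extract-min → returns 1:
  remove root 1; move last element 60 to root → [60, 33, 25, 36, 74, 29, 34]
  60 vs smaller child 25 at index 2, swap → [25, 33, 60, 36, 74, 29, 34]
  60 vs smaller child 29 at index 5, swap → [25, 33, 29, 36, 74, 60, 34]
insert -8:
  append -8 at index 7 → [25, 33, 29, 36, 74, 60, 34, -8]
  -8 < parent 36 at index 3, swap → [25, 33, 29, -8, 74, 60, 34, 36]
  -8 < parent 33 at index 1, swap → [25, -8, 29, 33, 74, 60, 34, 36]
  -8 < parent 25 at index 0, swap → [-8, 25, 29, 33, 74, 60, 34, 36]
extract-min → returns -8:
  remove root -8; move last element 36 to root → [36, 25, 29, 33, 74, 60, 34]
  36 vs smaller child 25 at index 1, swap → [25, 36, 29, 33, 74, 60, 34]
  36 vs smaller child 33 at index 3, swap → [25, 33, 29, 36, 74, 60, 34]

[25, 33, 29, 36, 74, 60, 34]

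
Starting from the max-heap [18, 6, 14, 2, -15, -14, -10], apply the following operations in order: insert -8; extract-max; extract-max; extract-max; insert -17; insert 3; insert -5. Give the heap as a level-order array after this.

insert -8:
  append -8 at index 7 → [18, 6, 14, 2, -15, -14, -10, -8] (no swap needed)
extract-max → returns 18:
  remove root 18; move last element -8 to root → [-8, 6, 14, 2, -15, -14, -10]
  -8 vs larger child 14 at index 2, swap → [14, 6, -8, 2, -15, -14, -10]
extract-max → returns 14:
  remove root 14; move last element -10 to root → [-10, 6, -8, 2, -15, -14]
  -10 vs larger child 6 at index 1, swap → [6, -10, -8, 2, -15, -14]
  -10 vs larger child 2 at index 3, swap → [6, 2, -8, -10, -15, -14]
extract-max → returns 6:
  remove root 6; move last element -14 to root → [-14, 2, -8, -10, -15]
  -14 vs larger child 2 at index 1, swap → [2, -14, -8, -10, -15]
  -14 vs larger child -10 at index 3, swap → [2, -10, -8, -14, -15]
insert -17:
  append -17 at index 5 → [2, -10, -8, -14, -15, -17] (no swap needed)
insert 3:
  append 3 at index 6 → [2, -10, -8, -14, -15, -17, 3]
  3 > parent -8 at index 2, swap → [2, -10, 3, -14, -15, -17, -8]
  3 > parent 2 at index 0, swap → [3, -10, 2, -14, -15, -17, -8]
insert -5:
  append -5 at index 7 → [3, -10, 2, -14, -15, -17, -8, -5]
  -5 > parent -14 at index 3, swap → [3, -10, 2, -5, -15, -17, -8, -14]
  -5 > parent -10 at index 1, swap → [3, -5, 2, -10, -15, -17, -8, -14]

[3, -5, 2, -10, -15, -17, -8, -14]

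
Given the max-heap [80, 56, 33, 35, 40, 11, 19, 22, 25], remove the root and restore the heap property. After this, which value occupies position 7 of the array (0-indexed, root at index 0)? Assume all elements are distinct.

22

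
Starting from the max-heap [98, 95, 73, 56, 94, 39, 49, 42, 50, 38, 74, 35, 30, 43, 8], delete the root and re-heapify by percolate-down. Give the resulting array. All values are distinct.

[95, 94, 73, 56, 74, 39, 49, 42, 50, 38, 8, 35, 30, 43]

remove root 98; move last element 8 to root → [8, 95, 73, 56, 94, 39, 49, 42, 50, 38, 74, 35, 30, 43]
8 vs larger child 95 at index 1, swap → [95, 8, 73, 56, 94, 39, 49, 42, 50, 38, 74, 35, 30, 43]
8 vs larger child 94 at index 4, swap → [95, 94, 73, 56, 8, 39, 49, 42, 50, 38, 74, 35, 30, 43]
8 vs larger child 74 at index 10, swap → [95, 94, 73, 56, 74, 39, 49, 42, 50, 38, 8, 35, 30, 43]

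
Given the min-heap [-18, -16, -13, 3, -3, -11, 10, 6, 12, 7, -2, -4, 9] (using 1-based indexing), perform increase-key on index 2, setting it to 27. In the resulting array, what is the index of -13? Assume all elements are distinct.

set index 2 from -16 to 27 → [-18, 27, -13, 3, -3, -11, 10, 6, 12, 7, -2, -4, 9]
27 vs smaller child -3 at index 5, swap → [-18, -3, -13, 3, 27, -11, 10, 6, 12, 7, -2, -4, 9]
27 vs smaller child -2 at index 11, swap → [-18, -3, -13, 3, -2, -11, 10, 6, 12, 7, 27, -4, 9]
resulting array: [-18, -3, -13, 3, -2, -11, 10, 6, 12, 7, 27, -4, 9]

3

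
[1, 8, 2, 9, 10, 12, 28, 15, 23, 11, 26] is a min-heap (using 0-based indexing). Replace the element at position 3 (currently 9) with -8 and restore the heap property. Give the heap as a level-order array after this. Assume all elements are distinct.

set index 3 from 9 to -8 → [1, 8, 2, -8, 10, 12, 28, 15, 23, 11, 26]
-8 < parent 8 at index 1, swap → [1, -8, 2, 8, 10, 12, 28, 15, 23, 11, 26]
-8 < parent 1 at index 0, swap → [-8, 1, 2, 8, 10, 12, 28, 15, 23, 11, 26]

[-8, 1, 2, 8, 10, 12, 28, 15, 23, 11, 26]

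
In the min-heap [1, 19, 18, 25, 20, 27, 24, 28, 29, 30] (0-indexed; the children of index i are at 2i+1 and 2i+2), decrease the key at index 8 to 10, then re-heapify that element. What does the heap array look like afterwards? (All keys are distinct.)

set index 8 from 29 to 10 → [1, 19, 18, 25, 20, 27, 24, 28, 10, 30]
10 < parent 25 at index 3, swap → [1, 19, 18, 10, 20, 27, 24, 28, 25, 30]
10 < parent 19 at index 1, swap → [1, 10, 18, 19, 20, 27, 24, 28, 25, 30]

[1, 10, 18, 19, 20, 27, 24, 28, 25, 30]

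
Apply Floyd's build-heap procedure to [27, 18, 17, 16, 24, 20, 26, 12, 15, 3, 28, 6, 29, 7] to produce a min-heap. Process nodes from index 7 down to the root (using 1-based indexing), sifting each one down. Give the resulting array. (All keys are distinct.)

[3, 12, 6, 15, 18, 17, 7, 16, 27, 24, 28, 20, 29, 26]

sift down from index 7:
  26 vs only child 7 at index 14, swap → [27, 18, 17, 16, 24, 20, 7, 12, 15, 3, 28, 6, 29, 26]
sift down from index 6:
  20 vs smaller child 6 at index 12, swap → [27, 18, 17, 16, 24, 6, 7, 12, 15, 3, 28, 20, 29, 26]
sift down from index 5:
  24 vs smaller child 3 at index 10, swap → [27, 18, 17, 16, 3, 6, 7, 12, 15, 24, 28, 20, 29, 26]
sift down from index 4:
  16 vs smaller child 12 at index 8, swap → [27, 18, 17, 12, 3, 6, 7, 16, 15, 24, 28, 20, 29, 26]
sift down from index 3:
  17 vs smaller child 6 at index 6, swap → [27, 18, 6, 12, 3, 17, 7, 16, 15, 24, 28, 20, 29, 26]
sift down from index 2:
  18 vs smaller child 3 at index 5, swap → [27, 3, 6, 12, 18, 17, 7, 16, 15, 24, 28, 20, 29, 26]
sift down from index 1:
  27 vs smaller child 3 at index 2, swap → [3, 27, 6, 12, 18, 17, 7, 16, 15, 24, 28, 20, 29, 26]
  27 vs smaller child 12 at index 4, swap → [3, 12, 6, 27, 18, 17, 7, 16, 15, 24, 28, 20, 29, 26]
  27 vs smaller child 15 at index 9, swap → [3, 12, 6, 15, 18, 17, 7, 16, 27, 24, 28, 20, 29, 26]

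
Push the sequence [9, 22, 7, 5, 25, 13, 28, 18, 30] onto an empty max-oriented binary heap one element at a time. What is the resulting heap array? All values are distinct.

Insert 9:
  append 9 at index 0 → [9] (no swap needed)
Insert 22:
  append 22 at index 1 → [9, 22]
  22 > parent 9 at index 0, swap → [22, 9]
Insert 7:
  append 7 at index 2 → [22, 9, 7] (no swap needed)
Insert 5:
  append 5 at index 3 → [22, 9, 7, 5] (no swap needed)
Insert 25:
  append 25 at index 4 → [22, 9, 7, 5, 25]
  25 > parent 9 at index 1, swap → [22, 25, 7, 5, 9]
  25 > parent 22 at index 0, swap → [25, 22, 7, 5, 9]
Insert 13:
  append 13 at index 5 → [25, 22, 7, 5, 9, 13]
  13 > parent 7 at index 2, swap → [25, 22, 13, 5, 9, 7]
Insert 28:
  append 28 at index 6 → [25, 22, 13, 5, 9, 7, 28]
  28 > parent 13 at index 2, swap → [25, 22, 28, 5, 9, 7, 13]
  28 > parent 25 at index 0, swap → [28, 22, 25, 5, 9, 7, 13]
Insert 18:
  append 18 at index 7 → [28, 22, 25, 5, 9, 7, 13, 18]
  18 > parent 5 at index 3, swap → [28, 22, 25, 18, 9, 7, 13, 5]
Insert 30:
  append 30 at index 8 → [28, 22, 25, 18, 9, 7, 13, 5, 30]
  30 > parent 18 at index 3, swap → [28, 22, 25, 30, 9, 7, 13, 5, 18]
  30 > parent 22 at index 1, swap → [28, 30, 25, 22, 9, 7, 13, 5, 18]
  30 > parent 28 at index 0, swap → [30, 28, 25, 22, 9, 7, 13, 5, 18]

[30, 28, 25, 22, 9, 7, 13, 5, 18]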